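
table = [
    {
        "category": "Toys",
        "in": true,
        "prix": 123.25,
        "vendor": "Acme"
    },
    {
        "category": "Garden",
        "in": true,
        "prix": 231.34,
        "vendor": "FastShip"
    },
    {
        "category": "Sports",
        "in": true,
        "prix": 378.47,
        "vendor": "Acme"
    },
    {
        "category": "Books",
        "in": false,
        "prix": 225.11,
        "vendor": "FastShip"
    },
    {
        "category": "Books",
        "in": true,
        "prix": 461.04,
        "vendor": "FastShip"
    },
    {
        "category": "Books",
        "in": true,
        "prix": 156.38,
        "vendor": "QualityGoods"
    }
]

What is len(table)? 6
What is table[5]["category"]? "Books"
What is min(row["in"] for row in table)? False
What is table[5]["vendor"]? "QualityGoods"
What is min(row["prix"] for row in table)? 123.25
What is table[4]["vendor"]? "FastShip"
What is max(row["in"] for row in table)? True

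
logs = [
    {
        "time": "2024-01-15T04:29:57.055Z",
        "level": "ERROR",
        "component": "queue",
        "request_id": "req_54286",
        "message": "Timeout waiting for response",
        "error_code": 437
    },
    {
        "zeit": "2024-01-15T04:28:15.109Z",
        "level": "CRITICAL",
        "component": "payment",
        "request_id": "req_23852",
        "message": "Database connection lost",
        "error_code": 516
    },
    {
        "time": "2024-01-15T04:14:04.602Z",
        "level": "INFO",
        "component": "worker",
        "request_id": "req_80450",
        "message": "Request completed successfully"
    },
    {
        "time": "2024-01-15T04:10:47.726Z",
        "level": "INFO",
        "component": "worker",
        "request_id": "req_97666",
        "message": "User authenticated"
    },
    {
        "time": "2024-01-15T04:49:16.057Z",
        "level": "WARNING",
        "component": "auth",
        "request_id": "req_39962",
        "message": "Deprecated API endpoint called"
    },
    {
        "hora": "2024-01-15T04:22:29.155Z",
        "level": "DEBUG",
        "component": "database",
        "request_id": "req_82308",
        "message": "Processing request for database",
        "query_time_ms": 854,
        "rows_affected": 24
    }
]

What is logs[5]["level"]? "DEBUG"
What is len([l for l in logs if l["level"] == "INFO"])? 2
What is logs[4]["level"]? "WARNING"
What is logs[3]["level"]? "INFO"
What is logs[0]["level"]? "ERROR"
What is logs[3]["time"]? "2024-01-15T04:10:47.726Z"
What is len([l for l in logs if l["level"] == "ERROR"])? 1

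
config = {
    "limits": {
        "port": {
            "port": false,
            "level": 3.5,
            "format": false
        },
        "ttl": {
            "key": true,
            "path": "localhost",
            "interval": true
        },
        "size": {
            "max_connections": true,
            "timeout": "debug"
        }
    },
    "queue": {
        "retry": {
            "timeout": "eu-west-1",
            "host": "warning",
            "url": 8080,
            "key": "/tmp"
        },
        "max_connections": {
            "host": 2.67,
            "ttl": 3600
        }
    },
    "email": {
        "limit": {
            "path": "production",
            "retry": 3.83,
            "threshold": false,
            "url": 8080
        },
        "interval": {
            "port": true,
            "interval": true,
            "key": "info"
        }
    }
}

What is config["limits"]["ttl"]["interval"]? True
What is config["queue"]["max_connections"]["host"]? 2.67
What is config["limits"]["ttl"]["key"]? True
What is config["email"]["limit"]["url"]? 8080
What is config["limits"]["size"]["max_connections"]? True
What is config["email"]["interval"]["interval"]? True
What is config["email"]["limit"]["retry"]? 3.83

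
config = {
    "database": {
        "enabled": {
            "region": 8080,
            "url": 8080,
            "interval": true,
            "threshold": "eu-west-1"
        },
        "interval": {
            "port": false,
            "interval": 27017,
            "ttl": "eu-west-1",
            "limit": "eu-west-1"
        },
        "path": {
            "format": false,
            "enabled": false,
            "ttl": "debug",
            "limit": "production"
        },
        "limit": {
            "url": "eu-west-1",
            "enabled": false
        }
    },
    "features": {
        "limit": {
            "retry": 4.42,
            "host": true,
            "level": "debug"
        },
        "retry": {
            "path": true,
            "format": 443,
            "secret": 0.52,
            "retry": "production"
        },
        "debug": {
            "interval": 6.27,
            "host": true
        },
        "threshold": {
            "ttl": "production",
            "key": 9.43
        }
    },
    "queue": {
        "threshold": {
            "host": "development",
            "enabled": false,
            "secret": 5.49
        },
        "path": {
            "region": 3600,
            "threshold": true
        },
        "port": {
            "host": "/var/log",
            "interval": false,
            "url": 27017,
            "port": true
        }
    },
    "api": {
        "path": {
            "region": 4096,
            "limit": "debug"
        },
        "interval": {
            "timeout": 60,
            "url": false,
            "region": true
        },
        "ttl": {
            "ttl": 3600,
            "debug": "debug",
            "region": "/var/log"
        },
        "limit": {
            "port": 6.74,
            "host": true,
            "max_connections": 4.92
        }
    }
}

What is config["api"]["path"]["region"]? 4096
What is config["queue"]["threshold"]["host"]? "development"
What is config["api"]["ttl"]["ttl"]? 3600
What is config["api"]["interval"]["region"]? True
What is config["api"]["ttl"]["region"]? "/var/log"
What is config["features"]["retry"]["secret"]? 0.52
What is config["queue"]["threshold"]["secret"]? 5.49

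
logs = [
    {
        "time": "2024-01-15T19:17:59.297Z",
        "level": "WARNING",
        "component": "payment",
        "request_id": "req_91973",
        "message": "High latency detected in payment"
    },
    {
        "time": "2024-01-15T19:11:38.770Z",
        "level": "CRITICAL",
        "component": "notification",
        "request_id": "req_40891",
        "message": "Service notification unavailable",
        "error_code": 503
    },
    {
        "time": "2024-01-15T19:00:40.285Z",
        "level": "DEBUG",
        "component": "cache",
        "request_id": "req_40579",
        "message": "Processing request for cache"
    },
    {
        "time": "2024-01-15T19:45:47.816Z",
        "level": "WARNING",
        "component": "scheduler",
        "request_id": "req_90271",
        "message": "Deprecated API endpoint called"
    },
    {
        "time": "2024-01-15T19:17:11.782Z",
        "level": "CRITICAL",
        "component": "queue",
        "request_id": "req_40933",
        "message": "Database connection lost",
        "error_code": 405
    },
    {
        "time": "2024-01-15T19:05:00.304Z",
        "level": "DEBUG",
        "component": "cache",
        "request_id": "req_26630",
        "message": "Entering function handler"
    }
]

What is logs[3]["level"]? "WARNING"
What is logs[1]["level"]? "CRITICAL"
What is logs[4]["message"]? "Database connection lost"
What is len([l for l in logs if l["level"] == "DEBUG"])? 2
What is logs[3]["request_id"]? "req_90271"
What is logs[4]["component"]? "queue"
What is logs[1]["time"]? "2024-01-15T19:11:38.770Z"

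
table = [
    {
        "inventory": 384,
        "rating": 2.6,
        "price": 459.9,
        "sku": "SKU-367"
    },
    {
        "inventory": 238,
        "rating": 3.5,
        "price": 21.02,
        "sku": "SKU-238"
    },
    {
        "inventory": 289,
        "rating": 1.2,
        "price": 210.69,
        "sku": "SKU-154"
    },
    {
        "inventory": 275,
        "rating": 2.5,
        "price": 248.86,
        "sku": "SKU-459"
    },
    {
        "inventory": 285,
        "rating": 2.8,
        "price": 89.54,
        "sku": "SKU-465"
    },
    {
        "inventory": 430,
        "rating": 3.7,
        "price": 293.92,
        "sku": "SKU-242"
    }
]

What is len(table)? 6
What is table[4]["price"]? 89.54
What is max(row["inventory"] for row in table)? 430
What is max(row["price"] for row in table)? 459.9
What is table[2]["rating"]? 1.2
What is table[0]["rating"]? 2.6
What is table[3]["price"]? 248.86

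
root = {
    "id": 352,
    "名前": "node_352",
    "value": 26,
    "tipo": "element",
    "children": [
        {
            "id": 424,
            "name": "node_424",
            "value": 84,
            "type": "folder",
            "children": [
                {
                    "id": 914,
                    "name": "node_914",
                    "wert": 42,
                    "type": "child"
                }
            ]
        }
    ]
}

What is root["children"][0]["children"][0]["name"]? "node_914"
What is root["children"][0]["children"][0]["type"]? "child"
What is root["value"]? 26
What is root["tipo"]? "element"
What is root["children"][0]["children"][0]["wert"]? 42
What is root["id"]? 352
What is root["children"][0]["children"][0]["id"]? 914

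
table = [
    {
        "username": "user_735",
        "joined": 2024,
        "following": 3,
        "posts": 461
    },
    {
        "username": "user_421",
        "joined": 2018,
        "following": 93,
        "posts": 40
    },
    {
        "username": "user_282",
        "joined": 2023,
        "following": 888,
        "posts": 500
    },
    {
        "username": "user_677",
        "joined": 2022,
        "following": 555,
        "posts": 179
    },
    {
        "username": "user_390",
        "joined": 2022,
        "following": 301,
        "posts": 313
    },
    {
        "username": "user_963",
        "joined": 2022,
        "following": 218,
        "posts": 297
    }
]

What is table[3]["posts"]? 179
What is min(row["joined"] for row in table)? 2018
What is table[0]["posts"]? 461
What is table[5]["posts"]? 297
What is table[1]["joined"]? 2018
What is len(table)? 6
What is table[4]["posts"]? 313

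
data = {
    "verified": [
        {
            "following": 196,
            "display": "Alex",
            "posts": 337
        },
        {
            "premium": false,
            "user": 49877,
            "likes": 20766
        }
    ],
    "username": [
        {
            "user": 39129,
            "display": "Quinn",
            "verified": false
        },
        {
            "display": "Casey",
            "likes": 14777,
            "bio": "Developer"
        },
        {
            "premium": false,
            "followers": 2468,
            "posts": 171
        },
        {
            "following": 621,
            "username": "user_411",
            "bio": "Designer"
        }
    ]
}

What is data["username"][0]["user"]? 39129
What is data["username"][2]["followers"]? 2468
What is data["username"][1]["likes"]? 14777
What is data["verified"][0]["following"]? 196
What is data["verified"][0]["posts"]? 337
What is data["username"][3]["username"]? "user_411"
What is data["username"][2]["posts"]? 171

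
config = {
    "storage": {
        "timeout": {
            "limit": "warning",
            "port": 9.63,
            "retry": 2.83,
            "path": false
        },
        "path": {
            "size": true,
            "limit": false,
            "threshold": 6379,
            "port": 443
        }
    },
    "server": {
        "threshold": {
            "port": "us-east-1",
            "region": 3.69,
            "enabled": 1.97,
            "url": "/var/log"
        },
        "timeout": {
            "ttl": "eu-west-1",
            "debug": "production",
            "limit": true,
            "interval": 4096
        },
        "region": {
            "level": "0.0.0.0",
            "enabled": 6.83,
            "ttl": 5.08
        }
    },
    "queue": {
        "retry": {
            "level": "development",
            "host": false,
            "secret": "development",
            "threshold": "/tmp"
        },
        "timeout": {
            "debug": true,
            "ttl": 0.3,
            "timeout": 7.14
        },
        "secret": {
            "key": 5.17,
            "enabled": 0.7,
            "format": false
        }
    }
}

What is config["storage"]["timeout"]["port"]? 9.63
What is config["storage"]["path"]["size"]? True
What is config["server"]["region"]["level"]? "0.0.0.0"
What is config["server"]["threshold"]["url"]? "/var/log"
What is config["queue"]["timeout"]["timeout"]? 7.14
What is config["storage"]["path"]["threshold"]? 6379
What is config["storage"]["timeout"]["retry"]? 2.83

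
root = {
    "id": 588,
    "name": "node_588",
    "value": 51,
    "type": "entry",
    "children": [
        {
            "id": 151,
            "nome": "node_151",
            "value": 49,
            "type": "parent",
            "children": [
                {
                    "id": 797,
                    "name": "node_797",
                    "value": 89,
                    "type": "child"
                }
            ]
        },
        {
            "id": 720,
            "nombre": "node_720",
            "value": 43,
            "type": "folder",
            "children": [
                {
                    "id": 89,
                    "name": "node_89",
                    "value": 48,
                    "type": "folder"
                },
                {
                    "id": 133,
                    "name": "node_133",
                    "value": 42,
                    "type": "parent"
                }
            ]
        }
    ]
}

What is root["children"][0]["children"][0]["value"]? 89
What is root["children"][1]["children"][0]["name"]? "node_89"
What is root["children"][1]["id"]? 720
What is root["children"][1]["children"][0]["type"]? "folder"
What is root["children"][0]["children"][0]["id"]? 797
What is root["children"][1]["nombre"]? "node_720"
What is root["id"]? 588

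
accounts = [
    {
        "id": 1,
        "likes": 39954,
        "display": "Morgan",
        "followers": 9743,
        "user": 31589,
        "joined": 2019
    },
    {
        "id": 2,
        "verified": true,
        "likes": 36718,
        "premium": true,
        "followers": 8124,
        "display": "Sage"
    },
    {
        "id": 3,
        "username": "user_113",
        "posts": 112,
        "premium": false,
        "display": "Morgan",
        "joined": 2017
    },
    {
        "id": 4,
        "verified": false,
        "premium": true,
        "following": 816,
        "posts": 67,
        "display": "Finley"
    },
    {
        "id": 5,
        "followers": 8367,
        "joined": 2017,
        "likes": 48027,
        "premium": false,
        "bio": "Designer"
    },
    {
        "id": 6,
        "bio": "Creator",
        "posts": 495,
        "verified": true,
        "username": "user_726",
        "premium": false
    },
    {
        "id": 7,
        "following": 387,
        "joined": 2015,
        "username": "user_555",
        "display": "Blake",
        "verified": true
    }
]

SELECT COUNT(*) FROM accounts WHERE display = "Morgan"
2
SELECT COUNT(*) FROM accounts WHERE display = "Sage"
1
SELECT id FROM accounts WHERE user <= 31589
[1]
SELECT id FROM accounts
[1, 2, 3, 4, 5, 6, 7]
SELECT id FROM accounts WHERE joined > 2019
[]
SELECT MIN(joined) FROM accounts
2015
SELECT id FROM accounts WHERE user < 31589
[]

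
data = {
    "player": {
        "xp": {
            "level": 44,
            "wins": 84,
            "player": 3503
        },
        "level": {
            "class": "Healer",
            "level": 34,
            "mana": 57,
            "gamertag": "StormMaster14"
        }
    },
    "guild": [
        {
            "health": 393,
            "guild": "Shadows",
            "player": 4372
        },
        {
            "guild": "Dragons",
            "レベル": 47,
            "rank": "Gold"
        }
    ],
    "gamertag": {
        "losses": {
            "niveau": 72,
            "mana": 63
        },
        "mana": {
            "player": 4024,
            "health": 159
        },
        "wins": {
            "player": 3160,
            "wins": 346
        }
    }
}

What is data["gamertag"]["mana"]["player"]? 4024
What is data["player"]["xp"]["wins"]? 84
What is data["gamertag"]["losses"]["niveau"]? 72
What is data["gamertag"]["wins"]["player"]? 3160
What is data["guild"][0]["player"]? 4372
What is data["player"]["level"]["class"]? "Healer"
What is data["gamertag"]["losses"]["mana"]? 63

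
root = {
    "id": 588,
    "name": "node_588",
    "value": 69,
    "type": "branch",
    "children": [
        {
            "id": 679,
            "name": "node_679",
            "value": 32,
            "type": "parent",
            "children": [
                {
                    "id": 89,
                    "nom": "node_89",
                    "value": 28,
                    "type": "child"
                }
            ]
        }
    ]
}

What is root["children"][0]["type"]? "parent"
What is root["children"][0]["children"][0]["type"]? "child"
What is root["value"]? 69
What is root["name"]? "node_588"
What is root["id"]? 588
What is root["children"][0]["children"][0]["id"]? 89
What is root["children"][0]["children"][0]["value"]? 28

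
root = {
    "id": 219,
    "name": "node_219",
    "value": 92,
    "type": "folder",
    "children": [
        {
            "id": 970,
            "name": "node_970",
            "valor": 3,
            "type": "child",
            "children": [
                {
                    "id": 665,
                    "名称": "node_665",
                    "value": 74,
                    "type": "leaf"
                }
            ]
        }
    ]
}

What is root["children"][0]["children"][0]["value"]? 74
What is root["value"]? 92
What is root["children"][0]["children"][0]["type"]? "leaf"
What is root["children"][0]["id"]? 970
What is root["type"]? "folder"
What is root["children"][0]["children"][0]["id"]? 665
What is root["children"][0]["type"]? "child"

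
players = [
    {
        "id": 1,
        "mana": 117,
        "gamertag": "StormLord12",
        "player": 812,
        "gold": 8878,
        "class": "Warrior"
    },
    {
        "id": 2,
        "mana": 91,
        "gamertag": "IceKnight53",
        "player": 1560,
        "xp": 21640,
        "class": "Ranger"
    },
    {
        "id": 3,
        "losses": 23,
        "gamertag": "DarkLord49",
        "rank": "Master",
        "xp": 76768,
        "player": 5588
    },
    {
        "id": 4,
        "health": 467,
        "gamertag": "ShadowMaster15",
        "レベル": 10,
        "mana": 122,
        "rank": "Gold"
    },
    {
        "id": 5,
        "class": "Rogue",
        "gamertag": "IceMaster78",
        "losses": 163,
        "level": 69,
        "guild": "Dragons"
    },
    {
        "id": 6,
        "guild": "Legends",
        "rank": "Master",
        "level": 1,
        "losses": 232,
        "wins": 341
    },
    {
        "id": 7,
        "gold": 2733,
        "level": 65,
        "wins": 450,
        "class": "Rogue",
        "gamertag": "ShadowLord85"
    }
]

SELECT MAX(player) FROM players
5588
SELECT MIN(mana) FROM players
91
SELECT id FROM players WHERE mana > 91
[1, 4]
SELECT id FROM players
[1, 2, 3, 4, 5, 6, 7]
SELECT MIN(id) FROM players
1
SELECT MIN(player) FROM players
812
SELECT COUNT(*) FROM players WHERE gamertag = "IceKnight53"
1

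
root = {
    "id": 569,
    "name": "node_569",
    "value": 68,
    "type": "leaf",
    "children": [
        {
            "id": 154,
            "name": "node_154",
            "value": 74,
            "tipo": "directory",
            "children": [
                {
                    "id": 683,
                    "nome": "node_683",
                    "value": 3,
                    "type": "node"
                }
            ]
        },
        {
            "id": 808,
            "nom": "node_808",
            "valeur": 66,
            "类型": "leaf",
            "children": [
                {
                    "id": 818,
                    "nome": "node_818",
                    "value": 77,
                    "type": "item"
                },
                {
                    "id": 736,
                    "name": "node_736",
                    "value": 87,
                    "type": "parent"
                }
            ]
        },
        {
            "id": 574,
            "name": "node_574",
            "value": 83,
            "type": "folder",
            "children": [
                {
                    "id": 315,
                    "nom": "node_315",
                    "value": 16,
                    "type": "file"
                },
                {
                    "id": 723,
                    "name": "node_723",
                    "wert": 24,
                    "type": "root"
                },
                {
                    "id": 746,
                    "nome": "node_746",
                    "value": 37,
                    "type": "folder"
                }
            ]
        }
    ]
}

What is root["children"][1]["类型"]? "leaf"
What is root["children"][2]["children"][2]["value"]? 37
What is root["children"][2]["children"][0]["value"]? 16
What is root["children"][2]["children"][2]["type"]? "folder"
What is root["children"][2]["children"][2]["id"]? 746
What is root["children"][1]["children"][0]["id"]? 818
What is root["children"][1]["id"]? 808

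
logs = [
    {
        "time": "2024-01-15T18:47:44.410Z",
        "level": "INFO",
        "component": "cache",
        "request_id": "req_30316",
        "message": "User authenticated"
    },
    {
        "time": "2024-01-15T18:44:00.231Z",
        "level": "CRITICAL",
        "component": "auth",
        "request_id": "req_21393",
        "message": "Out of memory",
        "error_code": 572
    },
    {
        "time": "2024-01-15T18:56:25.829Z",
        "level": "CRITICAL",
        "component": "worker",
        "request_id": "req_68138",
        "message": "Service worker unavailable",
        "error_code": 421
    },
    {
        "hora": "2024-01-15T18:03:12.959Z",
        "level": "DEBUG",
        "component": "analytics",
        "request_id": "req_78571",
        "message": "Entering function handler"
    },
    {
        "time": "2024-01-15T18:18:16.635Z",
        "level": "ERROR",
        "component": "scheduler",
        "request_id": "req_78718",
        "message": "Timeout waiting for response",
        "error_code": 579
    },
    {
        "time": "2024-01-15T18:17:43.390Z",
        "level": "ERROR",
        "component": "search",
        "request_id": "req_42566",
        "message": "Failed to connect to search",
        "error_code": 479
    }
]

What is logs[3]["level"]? "DEBUG"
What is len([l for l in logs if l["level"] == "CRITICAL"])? 2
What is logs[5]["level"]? "ERROR"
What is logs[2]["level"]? "CRITICAL"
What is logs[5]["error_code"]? 479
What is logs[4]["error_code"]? 579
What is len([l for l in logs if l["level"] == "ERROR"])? 2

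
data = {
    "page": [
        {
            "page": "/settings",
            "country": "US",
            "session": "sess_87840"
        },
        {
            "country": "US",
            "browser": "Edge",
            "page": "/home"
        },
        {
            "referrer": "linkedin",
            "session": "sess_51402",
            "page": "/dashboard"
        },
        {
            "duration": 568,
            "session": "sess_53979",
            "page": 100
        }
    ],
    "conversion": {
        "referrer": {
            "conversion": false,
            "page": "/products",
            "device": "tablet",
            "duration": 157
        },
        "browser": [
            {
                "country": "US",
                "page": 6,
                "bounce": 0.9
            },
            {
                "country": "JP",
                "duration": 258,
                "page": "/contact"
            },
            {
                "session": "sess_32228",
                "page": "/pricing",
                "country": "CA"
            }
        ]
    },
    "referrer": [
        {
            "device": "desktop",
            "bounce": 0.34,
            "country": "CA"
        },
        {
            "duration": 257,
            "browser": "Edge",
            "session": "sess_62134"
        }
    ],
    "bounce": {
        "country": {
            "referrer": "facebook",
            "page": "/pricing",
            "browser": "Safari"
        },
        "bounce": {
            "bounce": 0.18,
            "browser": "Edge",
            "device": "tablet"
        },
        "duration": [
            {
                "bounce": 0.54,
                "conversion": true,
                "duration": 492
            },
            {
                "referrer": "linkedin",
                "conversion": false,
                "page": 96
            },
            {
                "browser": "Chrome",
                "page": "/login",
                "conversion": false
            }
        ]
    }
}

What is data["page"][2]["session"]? "sess_51402"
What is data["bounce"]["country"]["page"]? "/pricing"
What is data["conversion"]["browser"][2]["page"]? "/pricing"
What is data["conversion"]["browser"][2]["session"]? "sess_32228"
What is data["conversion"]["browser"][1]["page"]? "/contact"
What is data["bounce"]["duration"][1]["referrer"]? "linkedin"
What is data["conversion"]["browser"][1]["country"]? "JP"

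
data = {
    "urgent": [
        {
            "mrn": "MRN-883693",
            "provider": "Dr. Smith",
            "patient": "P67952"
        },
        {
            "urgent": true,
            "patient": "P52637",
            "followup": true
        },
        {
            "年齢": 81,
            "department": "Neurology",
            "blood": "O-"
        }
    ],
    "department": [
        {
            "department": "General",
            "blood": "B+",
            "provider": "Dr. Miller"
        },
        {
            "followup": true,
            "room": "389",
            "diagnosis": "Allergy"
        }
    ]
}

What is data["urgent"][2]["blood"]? "O-"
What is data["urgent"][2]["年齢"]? 81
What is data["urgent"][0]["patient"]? "P67952"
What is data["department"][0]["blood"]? "B+"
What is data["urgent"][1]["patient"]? "P52637"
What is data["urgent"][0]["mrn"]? "MRN-883693"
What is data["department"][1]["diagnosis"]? "Allergy"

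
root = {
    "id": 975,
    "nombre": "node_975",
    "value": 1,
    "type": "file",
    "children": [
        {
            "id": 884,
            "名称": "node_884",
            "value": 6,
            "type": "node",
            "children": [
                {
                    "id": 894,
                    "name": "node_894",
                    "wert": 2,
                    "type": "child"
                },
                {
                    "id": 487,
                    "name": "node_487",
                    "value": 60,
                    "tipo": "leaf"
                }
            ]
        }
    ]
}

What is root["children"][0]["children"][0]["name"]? "node_894"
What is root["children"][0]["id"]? 884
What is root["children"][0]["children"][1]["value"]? 60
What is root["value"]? 1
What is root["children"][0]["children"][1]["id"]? 487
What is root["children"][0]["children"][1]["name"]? "node_487"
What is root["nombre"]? "node_975"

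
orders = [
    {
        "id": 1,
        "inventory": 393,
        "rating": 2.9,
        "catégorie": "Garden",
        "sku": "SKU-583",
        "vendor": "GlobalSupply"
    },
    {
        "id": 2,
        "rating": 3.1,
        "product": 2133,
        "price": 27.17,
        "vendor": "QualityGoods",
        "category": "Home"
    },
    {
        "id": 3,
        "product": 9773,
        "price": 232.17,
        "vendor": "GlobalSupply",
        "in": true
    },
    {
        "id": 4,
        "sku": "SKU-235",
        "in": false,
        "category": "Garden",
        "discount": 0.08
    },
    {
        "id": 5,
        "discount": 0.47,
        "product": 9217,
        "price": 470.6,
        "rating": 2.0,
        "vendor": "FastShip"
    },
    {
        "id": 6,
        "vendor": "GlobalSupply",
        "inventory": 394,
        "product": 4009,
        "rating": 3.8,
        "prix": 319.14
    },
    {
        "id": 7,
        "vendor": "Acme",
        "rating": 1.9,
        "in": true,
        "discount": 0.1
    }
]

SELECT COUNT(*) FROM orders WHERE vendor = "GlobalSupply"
3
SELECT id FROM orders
[1, 2, 3, 4, 5, 6, 7]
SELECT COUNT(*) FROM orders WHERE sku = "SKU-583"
1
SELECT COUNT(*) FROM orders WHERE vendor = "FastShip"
1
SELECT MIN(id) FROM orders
1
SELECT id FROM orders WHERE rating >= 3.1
[2, 6]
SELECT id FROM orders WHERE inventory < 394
[1]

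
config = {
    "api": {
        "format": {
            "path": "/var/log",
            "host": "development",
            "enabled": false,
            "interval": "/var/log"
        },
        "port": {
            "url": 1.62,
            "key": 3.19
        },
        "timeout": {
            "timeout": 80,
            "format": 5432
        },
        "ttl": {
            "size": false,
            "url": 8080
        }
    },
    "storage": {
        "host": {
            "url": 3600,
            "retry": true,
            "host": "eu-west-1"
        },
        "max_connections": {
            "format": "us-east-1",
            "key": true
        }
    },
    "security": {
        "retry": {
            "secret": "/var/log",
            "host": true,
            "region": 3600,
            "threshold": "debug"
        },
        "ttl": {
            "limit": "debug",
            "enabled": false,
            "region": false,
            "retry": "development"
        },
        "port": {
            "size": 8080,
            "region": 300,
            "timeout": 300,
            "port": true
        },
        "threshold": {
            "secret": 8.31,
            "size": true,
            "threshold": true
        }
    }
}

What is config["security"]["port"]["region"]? 300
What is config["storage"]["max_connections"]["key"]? True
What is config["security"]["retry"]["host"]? True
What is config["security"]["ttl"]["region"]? False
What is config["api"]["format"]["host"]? "development"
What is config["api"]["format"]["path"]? "/var/log"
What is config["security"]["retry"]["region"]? 3600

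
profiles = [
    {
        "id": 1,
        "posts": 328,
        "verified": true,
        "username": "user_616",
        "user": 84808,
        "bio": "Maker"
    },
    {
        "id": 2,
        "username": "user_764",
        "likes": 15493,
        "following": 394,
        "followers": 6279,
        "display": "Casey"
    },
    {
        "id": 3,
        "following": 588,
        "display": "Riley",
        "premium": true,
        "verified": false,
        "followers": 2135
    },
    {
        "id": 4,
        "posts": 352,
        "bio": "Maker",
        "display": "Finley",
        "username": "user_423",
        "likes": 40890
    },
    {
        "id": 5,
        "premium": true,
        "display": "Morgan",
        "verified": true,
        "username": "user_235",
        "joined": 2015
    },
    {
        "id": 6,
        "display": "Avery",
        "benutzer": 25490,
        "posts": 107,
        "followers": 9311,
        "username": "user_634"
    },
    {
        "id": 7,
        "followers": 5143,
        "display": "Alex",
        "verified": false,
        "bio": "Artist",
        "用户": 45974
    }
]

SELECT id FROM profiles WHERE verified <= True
[1, 3, 5, 7]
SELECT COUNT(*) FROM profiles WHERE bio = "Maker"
2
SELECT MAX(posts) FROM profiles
352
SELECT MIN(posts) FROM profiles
107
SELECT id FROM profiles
[1, 2, 3, 4, 5, 6, 7]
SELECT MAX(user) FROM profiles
84808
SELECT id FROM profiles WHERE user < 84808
[]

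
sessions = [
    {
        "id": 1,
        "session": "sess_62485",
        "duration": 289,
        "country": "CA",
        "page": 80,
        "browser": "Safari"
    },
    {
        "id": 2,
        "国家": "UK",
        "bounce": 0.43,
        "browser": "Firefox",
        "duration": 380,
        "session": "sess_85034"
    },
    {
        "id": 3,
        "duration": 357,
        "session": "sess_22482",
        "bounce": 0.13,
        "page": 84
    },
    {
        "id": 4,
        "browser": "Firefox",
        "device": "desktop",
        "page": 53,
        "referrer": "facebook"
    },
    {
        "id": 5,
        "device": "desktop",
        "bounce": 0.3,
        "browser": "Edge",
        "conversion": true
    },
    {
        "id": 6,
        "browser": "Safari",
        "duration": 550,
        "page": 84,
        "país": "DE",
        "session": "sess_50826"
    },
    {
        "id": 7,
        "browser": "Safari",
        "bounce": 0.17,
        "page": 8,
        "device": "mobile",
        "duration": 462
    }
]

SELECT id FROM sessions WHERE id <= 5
[1, 2, 3, 4, 5]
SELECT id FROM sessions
[1, 2, 3, 4, 5, 6, 7]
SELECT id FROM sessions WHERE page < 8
[]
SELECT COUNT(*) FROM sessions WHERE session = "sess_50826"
1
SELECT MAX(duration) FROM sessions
550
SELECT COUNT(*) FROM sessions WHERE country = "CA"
1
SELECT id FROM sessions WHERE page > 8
[1, 3, 4, 6]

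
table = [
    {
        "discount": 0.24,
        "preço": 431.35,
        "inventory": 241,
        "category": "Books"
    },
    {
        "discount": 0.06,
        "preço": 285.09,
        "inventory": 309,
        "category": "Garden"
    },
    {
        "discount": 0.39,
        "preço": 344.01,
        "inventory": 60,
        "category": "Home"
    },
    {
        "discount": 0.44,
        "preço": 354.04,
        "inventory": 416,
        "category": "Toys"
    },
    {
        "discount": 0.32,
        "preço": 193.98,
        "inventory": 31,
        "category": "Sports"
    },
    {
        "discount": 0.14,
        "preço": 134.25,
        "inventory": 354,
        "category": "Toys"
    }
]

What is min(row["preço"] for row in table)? 134.25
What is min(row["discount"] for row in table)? 0.06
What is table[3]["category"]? "Toys"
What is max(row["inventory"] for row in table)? 416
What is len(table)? 6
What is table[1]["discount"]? 0.06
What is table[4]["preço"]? 193.98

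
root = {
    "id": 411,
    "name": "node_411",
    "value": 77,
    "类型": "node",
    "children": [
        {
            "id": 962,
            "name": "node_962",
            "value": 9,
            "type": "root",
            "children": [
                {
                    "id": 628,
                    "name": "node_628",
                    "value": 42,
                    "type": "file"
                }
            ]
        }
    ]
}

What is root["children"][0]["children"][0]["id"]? 628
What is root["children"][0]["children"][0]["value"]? 42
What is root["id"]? 411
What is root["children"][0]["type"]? "root"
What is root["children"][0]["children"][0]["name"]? "node_628"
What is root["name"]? "node_411"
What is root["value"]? 77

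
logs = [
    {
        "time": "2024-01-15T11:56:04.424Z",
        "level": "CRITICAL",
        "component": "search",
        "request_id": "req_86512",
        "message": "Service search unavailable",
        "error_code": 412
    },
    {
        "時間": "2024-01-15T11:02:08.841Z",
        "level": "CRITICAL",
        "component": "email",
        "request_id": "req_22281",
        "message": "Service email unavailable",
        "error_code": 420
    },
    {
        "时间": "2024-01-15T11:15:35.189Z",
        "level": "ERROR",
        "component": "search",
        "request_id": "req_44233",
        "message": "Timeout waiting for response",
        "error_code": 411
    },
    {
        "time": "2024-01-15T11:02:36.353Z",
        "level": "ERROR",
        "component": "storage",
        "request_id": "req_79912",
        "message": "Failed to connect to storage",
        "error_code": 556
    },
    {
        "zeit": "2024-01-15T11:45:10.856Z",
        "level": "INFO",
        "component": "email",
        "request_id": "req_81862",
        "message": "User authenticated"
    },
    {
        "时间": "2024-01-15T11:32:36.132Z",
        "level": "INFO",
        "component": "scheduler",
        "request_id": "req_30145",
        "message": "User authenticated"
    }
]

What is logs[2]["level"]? "ERROR"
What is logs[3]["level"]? "ERROR"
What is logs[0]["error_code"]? 412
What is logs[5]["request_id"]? "req_30145"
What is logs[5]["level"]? "INFO"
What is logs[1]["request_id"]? "req_22281"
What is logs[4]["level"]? "INFO"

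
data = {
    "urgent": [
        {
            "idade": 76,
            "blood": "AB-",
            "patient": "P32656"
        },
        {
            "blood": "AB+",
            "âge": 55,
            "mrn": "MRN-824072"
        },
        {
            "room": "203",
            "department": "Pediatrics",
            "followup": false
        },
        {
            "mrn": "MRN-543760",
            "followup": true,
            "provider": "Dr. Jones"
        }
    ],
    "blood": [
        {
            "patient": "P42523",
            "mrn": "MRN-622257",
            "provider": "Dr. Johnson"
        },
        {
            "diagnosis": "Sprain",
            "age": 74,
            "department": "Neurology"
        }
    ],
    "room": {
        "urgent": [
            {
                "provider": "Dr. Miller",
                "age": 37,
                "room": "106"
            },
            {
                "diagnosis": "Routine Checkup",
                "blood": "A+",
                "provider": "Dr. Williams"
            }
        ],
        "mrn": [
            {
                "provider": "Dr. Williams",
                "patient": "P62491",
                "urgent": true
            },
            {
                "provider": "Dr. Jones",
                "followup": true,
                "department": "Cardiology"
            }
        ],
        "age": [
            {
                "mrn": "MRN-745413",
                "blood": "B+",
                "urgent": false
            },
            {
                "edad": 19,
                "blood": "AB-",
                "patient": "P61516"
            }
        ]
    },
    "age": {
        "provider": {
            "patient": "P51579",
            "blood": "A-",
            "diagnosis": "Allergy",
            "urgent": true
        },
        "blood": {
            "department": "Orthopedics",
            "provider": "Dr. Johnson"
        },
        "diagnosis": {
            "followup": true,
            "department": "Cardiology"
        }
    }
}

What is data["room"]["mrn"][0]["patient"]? "P62491"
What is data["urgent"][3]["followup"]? True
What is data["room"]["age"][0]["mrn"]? "MRN-745413"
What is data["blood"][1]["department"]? "Neurology"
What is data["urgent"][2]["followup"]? False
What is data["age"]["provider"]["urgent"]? True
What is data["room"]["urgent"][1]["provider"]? "Dr. Williams"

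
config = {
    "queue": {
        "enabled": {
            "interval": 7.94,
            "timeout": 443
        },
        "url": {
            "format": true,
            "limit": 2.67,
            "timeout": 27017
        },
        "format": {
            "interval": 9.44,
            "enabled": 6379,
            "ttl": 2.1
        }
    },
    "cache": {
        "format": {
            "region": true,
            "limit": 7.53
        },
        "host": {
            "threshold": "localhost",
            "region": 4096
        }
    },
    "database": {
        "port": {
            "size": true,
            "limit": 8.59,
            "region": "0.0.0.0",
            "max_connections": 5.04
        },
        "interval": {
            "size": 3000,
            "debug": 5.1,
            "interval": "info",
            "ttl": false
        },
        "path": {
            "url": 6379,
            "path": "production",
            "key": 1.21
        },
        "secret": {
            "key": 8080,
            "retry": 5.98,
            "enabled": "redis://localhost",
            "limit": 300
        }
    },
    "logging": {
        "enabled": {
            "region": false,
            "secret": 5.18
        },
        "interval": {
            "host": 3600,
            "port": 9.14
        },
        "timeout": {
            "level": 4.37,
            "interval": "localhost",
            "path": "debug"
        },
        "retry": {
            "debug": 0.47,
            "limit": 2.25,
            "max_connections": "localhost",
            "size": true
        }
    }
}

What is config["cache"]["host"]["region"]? 4096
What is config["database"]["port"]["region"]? "0.0.0.0"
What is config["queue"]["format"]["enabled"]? 6379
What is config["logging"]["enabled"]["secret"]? 5.18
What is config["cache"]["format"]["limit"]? 7.53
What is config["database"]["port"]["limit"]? 8.59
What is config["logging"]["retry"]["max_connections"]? "localhost"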